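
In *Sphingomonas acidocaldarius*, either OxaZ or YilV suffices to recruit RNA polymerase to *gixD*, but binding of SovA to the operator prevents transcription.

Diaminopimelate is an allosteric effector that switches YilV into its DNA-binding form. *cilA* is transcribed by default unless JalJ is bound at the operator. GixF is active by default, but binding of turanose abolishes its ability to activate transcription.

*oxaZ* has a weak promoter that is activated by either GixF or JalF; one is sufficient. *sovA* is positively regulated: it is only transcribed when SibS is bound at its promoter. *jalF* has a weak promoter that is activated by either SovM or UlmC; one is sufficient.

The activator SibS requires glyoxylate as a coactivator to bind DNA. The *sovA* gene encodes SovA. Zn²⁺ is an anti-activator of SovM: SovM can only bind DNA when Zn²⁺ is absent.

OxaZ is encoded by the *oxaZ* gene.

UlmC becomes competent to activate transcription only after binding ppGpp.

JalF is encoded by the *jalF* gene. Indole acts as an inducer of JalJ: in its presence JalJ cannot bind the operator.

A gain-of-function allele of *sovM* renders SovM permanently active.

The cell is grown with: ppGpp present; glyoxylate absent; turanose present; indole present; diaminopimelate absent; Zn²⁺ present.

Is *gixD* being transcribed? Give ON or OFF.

Turanose is present, so GixF is inactive.
SovM is constitutively active in this strain.
ppGpp is present, so UlmC is active.
Activator SovM is present, so *jalF* is transcribed.
So JalF is produced and active.
Activator JalF is present, so *oxaZ* is transcribed.
So OxaZ is produced and active.
Glyoxylate is absent, so SibS is inactive.
Required activator SibS is absent, so *sovA* is not transcribed.
So SovA is not produced.
Diaminopimelate is absent, so YilV is inactive.
Activator OxaZ is present, so *gixD* is transcribed.

ON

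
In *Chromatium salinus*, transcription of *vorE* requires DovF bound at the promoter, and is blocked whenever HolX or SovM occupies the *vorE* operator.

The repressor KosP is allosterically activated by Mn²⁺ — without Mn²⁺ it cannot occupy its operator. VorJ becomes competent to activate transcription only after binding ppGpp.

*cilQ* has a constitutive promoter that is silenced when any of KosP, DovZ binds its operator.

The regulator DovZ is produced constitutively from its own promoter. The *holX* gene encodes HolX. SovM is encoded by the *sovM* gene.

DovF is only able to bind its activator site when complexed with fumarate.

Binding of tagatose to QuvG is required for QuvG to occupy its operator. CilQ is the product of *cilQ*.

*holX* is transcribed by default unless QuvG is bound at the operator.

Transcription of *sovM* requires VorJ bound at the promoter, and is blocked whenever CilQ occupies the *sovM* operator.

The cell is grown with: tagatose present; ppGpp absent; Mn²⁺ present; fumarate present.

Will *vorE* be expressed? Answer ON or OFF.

ON

Tagatose is present, so QuvG is active.
With repressor QuvG bound, *holX* is not transcribed.
So HolX is not produced.
Mn²⁺ is present, so KosP is active.
DovZ is produced constitutively and is active.
With repressor KosP bound, *cilQ* is not transcribed.
So CilQ is not produced.
ppGpp is absent, so VorJ is inactive.
Required activator VorJ is absent, so *sovM* is not transcribed.
So SovM is not produced.
Fumarate is present, so DovF is active.
No repressor is bound and DovF is active, so *vorE* is transcribed.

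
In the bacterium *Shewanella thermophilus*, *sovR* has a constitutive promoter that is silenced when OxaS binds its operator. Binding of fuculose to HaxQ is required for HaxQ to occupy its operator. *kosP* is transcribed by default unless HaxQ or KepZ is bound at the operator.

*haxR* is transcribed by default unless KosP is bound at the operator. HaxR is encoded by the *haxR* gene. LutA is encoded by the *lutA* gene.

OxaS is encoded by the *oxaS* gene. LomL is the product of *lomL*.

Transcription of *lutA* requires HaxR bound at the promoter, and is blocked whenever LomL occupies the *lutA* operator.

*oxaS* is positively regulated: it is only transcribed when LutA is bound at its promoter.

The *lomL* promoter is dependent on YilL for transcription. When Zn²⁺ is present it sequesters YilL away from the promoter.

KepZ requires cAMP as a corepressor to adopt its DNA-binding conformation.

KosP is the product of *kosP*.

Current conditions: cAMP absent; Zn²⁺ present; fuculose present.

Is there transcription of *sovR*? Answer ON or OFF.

OFF

Fuculose is present, so HaxQ is active.
cAMP is absent, so KepZ is inactive.
With repressor HaxQ bound, *kosP* is not transcribed.
So KosP is not produced.
With no repressor bound, *haxR* is transcribed.
So HaxR is produced and active.
Zn²⁺ is present, so YilL is inactive.
Required activator YilL is absent, so *lomL* is not transcribed.
So LomL is not produced.
No repressor is bound and HaxR is active, so *lutA* is transcribed.
So LutA is produced and active.
No repressor is bound and LutA is active, so *oxaS* is transcribed.
So OxaS is produced and active.
With repressor OxaS bound, *sovR* is not transcribed.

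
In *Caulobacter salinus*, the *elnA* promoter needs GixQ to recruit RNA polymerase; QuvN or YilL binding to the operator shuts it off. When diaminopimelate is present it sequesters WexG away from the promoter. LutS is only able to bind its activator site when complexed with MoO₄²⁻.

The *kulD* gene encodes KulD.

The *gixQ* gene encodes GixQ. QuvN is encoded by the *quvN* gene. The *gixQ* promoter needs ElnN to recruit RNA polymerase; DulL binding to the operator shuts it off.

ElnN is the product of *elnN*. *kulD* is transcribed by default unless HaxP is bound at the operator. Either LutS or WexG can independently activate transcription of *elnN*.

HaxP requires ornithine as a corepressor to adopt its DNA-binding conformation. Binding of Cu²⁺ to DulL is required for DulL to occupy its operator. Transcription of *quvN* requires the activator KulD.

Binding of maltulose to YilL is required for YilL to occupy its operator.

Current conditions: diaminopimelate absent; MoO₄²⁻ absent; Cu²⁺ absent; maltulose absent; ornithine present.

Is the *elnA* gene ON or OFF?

Ornithine is present, so HaxP is active.
With repressor HaxP bound, *kulD* is not transcribed.
So KulD is not produced.
Required activator KulD is absent, so *quvN* is not transcribed.
So QuvN is not produced.
MoO₄²⁻ is absent, so LutS is inactive.
Diaminopimelate is absent, so WexG is active.
Activator WexG is present, so *elnN* is transcribed.
So ElnN is produced and active.
Cu²⁺ is absent, so DulL is inactive.
No repressor is bound and ElnN is active, so *gixQ* is transcribed.
So GixQ is produced and active.
Maltulose is absent, so YilL is inactive.
No repressor is bound and GixQ is active, so *elnA* is transcribed.

ON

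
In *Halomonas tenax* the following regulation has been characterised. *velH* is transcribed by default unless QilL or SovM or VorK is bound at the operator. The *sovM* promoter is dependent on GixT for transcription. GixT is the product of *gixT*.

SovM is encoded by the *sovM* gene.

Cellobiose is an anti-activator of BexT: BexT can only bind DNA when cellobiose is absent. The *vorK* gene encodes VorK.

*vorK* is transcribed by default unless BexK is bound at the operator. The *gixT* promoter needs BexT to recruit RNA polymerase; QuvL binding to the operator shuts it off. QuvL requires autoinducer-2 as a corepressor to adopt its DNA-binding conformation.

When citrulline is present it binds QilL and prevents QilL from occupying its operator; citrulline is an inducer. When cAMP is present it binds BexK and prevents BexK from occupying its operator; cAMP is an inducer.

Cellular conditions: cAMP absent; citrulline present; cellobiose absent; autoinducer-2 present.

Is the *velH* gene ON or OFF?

ON

Citrulline is present, so QilL is inactive.
Autoinducer-2 is present, so QuvL is active.
Cellobiose is absent, so BexT is active.
With repressor QuvL bound, *gixT* is not transcribed.
So GixT is not produced.
Required activator GixT is absent, so *sovM* is not transcribed.
So SovM is not produced.
cAMP is absent, so BexK is active.
With repressor BexK bound, *vorK* is not transcribed.
So VorK is not produced.
With no repressor bound, *velH* is transcribed.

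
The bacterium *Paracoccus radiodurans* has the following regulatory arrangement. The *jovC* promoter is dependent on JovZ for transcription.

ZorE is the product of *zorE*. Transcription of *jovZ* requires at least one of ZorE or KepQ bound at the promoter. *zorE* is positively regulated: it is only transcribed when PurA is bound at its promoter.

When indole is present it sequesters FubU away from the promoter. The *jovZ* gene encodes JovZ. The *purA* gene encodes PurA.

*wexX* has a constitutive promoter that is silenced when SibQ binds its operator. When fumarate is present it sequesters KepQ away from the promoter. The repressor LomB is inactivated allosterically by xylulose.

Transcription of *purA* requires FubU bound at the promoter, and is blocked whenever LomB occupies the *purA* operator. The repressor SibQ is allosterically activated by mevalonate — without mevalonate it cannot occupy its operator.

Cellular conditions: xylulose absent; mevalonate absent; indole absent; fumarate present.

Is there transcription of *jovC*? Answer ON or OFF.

OFF

Xylulose is absent, so LomB is active.
Indole is absent, so FubU is active.
With repressor LomB bound, *purA* is not transcribed.
So PurA is not produced.
Required activator PurA is absent, so *zorE* is not transcribed.
So ZorE is not produced.
Fumarate is present, so KepQ is inactive.
No activator is available at the *jovZ* promoter, so *jovZ* is not transcribed.
So JovZ is not produced.
Required activator JovZ is absent, so *jovC* is not transcribed.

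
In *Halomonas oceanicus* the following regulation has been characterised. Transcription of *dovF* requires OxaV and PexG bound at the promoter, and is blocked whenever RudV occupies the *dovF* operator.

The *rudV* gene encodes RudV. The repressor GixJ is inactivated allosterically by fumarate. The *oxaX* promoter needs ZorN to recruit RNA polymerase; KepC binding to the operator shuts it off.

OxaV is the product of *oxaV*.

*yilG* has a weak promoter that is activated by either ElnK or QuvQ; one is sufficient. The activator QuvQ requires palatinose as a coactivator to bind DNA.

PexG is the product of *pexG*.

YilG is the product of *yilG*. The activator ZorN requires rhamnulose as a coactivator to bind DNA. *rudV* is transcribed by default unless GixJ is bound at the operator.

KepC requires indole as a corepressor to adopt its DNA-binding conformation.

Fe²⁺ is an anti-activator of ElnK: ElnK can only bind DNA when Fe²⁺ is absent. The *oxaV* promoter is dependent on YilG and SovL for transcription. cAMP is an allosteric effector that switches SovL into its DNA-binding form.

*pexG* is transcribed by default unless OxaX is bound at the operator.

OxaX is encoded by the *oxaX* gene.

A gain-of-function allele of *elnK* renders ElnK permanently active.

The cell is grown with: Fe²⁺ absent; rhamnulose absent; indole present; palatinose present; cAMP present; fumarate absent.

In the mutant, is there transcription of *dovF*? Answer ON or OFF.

ON

ElnK is constitutively active in this strain.
Palatinose is present, so QuvQ is active.
Activator ElnK is present, so *yilG* is transcribed.
So YilG is produced and active.
cAMP is present, so SovL is active.
No repressor is bound and YilG and SovL are active, so *oxaV* is transcribed.
So OxaV is produced and active.
Rhamnulose is absent, so ZorN is inactive.
Indole is present, so KepC is active.
With repressor KepC bound, *oxaX* is not transcribed.
So OxaX is not produced.
With no repressor bound, *pexG* is transcribed.
So PexG is produced and active.
Fumarate is absent, so GixJ is active.
With repressor GixJ bound, *rudV* is not transcribed.
So RudV is not produced.
No repressor is bound and OxaV and PexG are active, so *dovF* is transcribed.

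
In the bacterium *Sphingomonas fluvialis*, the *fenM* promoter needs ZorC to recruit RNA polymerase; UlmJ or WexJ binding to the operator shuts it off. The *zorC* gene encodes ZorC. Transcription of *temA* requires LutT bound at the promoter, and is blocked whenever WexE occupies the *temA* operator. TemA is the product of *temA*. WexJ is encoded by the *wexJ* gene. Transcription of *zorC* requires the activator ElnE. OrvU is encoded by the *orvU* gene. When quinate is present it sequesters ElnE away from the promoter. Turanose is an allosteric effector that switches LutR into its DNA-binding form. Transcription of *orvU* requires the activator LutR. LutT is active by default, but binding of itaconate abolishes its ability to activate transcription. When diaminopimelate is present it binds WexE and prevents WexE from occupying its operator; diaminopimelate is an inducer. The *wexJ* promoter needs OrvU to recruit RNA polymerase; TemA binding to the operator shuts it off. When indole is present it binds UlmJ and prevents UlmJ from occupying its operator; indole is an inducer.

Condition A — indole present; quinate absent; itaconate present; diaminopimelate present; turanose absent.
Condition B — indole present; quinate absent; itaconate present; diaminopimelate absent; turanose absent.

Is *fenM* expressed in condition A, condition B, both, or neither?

both

Condition A:
Indole is present, so UlmJ is inactive.
Quinate is absent, so ElnE is active.
No repressor is bound and ElnE is active, so *zorC* is transcribed.
So ZorC is produced and active.
Itaconate is present, so LutT is inactive.
Diaminopimelate is present, so WexE is inactive.
Required activator LutT is absent, so *temA* is not transcribed.
So TemA is not produced.
Turanose is absent, so LutR is inactive.
Required activator LutR is absent, so *orvU* is not transcribed.
So OrvU is not produced.
Required activator OrvU is absent, so *wexJ* is not transcribed.
So WexJ is not produced.
No repressor is bound and ZorC is active, so *fenM* is transcribed.
→ *fenM* is ON in A.
Condition B:
Indole is present, so UlmJ is inactive.
Quinate is absent, so ElnE is active.
No repressor is bound and ElnE is active, so *zorC* is transcribed.
So ZorC is produced and active.
Itaconate is present, so LutT is inactive.
Diaminopimelate is absent, so WexE is active.
With repressor WexE bound, *temA* is not transcribed.
So TemA is not produced.
Turanose is absent, so LutR is inactive.
Required activator LutR is absent, so *orvU* is not transcribed.
So OrvU is not produced.
Required activator OrvU is absent, so *wexJ* is not transcribed.
So WexJ is not produced.
No repressor is bound and ZorC is active, so *fenM* is transcribed.
→ *fenM* is ON in B.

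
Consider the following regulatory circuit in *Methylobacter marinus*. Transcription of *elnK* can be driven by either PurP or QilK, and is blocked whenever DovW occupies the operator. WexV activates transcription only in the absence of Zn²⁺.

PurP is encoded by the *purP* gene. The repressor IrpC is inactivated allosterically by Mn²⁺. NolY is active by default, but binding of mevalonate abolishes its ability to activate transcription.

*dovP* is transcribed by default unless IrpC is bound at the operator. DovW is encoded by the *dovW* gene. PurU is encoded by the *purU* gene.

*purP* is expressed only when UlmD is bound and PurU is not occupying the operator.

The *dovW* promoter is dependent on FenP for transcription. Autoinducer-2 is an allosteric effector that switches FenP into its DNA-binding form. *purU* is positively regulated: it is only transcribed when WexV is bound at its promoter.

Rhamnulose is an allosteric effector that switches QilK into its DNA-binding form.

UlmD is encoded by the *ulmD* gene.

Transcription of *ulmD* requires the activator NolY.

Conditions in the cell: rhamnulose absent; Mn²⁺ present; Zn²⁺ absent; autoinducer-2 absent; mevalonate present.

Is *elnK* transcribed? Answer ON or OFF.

Zn²⁺ is absent, so WexV is active.
No repressor is bound and WexV is active, so *purU* is transcribed.
So PurU is produced and active.
Mevalonate is present, so NolY is inactive.
Required activator NolY is absent, so *ulmD* is not transcribed.
So UlmD is not produced.
With repressor PurU bound, *purP* is not transcribed.
So PurP is not produced.
Autoinducer-2 is absent, so FenP is inactive.
Required activator FenP is absent, so *dovW* is not transcribed.
So DovW is not produced.
Rhamnulose is absent, so QilK is inactive.
No activator is available at the *elnK* promoter, so *elnK* is not transcribed.

OFF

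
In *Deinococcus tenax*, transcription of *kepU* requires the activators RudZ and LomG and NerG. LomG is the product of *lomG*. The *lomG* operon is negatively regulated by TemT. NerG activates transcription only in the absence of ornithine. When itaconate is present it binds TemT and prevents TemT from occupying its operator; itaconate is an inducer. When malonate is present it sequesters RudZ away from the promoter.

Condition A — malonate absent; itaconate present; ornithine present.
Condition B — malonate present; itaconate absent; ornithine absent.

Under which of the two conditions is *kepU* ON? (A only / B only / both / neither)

neither

Condition A:
Malonate is absent, so RudZ is active.
Itaconate is present, so TemT is inactive.
With no repressor bound, *lomG* is transcribed.
So LomG is produced and active.
Ornithine is present, so NerG is inactive.
Required activator NerG is absent, so *kepU* is not transcribed.
→ *kepU* is OFF in A.
Condition B:
Malonate is present, so RudZ is inactive.
Itaconate is absent, so TemT is active.
With repressor TemT bound, *lomG* is not transcribed.
So LomG is not produced.
Ornithine is absent, so NerG is active.
Required activator RudZ is absent, so *kepU* is not transcribed.
→ *kepU* is OFF in B.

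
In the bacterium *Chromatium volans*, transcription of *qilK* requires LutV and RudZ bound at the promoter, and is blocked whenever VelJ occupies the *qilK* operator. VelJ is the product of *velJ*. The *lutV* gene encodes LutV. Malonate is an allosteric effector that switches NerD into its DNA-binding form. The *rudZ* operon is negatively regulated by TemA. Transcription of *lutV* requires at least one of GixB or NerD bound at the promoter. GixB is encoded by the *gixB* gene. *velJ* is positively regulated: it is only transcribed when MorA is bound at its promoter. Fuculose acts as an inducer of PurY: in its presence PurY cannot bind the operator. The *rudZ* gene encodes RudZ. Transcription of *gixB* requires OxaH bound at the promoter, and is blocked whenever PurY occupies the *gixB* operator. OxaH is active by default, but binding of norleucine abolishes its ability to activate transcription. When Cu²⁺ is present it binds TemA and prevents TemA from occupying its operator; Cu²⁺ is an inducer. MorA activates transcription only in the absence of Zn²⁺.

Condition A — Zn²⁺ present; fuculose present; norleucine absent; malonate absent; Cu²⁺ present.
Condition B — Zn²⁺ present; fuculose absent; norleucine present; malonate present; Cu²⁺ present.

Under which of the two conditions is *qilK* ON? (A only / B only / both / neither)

Condition A:
Zn²⁺ is present, so MorA is inactive.
Required activator MorA is absent, so *velJ* is not transcribed.
So VelJ is not produced.
Fuculose is present, so PurY is inactive.
Norleucine is absent, so OxaH is active.
No repressor is bound and OxaH is active, so *gixB* is transcribed.
So GixB is produced and active.
Malonate is absent, so NerD is inactive.
Activator GixB is present, so *lutV* is transcribed.
So LutV is produced and active.
Cu²⁺ is present, so TemA is inactive.
With no repressor bound, *rudZ* is transcribed.
So RudZ is produced and active.
No repressor is bound and LutV and RudZ are active, so *qilK* is transcribed.
→ *qilK* is ON in A.
Condition B:
Zn²⁺ is present, so MorA is inactive.
Required activator MorA is absent, so *velJ* is not transcribed.
So VelJ is not produced.
Fuculose is absent, so PurY is active.
Norleucine is present, so OxaH is inactive.
With repressor PurY bound, *gixB* is not transcribed.
So GixB is not produced.
Malonate is present, so NerD is active.
Activator NerD is present, so *lutV* is transcribed.
So LutV is produced and active.
Cu²⁺ is present, so TemA is inactive.
With no repressor bound, *rudZ* is transcribed.
So RudZ is produced and active.
No repressor is bound and LutV and RudZ are active, so *qilK* is transcribed.
→ *qilK* is ON in B.

both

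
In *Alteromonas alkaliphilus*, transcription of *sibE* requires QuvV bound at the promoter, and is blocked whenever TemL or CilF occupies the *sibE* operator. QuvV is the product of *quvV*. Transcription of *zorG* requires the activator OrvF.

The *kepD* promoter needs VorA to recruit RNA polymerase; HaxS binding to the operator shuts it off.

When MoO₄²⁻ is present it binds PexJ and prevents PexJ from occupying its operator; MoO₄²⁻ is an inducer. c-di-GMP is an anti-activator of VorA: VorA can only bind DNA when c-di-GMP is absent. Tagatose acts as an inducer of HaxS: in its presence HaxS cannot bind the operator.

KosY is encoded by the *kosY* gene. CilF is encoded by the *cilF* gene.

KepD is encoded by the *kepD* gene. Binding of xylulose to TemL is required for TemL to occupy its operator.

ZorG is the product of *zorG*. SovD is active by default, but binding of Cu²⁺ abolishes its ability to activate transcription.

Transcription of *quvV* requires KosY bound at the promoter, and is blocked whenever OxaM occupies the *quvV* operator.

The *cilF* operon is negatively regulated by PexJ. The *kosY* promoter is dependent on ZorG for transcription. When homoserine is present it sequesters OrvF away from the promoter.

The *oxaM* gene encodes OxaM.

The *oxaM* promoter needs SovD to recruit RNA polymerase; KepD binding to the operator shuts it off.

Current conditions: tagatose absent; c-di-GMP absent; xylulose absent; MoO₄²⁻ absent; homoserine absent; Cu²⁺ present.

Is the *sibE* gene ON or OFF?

Xylulose is absent, so TemL is inactive.
MoO₄²⁻ is absent, so PexJ is active.
With repressor PexJ bound, *cilF* is not transcribed.
So CilF is not produced.
c-di-GMP is absent, so VorA is active.
Tagatose is absent, so HaxS is active.
With repressor HaxS bound, *kepD* is not transcribed.
So KepD is not produced.
Cu²⁺ is present, so SovD is inactive.
Required activator SovD is absent, so *oxaM* is not transcribed.
So OxaM is not produced.
Homoserine is absent, so OrvF is active.
No repressor is bound and OrvF is active, so *zorG* is transcribed.
So ZorG is produced and active.
No repressor is bound and ZorG is active, so *kosY* is transcribed.
So KosY is produced and active.
No repressor is bound and KosY is active, so *quvV* is transcribed.
So QuvV is produced and active.
No repressor is bound and QuvV is active, so *sibE* is transcribed.

ON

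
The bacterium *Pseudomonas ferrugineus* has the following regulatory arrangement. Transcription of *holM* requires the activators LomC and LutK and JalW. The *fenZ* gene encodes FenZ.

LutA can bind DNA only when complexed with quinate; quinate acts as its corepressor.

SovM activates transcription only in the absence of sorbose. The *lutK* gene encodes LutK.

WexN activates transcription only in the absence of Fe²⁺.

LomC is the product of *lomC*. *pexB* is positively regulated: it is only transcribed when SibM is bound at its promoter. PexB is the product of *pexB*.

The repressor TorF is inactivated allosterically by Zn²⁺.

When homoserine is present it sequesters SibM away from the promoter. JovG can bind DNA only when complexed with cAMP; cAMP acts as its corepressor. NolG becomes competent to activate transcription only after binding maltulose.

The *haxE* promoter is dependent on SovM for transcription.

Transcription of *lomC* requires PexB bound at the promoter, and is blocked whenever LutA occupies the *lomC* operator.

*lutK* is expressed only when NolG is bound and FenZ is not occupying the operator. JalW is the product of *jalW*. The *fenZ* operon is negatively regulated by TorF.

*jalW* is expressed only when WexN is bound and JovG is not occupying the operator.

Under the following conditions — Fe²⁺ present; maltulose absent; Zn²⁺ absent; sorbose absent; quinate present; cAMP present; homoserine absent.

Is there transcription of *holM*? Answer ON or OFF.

Homoserine is absent, so SibM is active.
No repressor is bound and SibM is active, so *pexB* is transcribed.
So PexB is produced and active.
Quinate is present, so LutA is active.
With repressor LutA bound, *lomC* is not transcribed.
So LomC is not produced.
Maltulose is absent, so NolG is inactive.
Zn²⁺ is absent, so TorF is active.
With repressor TorF bound, *fenZ* is not transcribed.
So FenZ is not produced.
Required activator NolG is absent, so *lutK* is not transcribed.
So LutK is not produced.
cAMP is present, so JovG is active.
Fe²⁺ is present, so WexN is inactive.
With repressor JovG bound, *jalW* is not transcribed.
So JalW is not produced.
Required activator LomC is absent, so *holM* is not transcribed.

OFF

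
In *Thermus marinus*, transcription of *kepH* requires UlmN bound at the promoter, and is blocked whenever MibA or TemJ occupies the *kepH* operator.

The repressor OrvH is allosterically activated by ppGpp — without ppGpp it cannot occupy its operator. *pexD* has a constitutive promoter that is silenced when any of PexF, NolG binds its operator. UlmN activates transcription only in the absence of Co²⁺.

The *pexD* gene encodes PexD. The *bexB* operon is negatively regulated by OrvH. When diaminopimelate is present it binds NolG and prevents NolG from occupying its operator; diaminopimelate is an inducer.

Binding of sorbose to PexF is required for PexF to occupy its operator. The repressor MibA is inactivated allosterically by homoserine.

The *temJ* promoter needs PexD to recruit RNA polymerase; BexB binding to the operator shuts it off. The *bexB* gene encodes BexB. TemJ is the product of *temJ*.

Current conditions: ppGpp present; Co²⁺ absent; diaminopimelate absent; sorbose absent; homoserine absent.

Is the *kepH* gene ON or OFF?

Homoserine is absent, so MibA is active.
Co²⁺ is absent, so UlmN is active.
Sorbose is absent, so PexF is inactive.
Diaminopimelate is absent, so NolG is active.
With repressor NolG bound, *pexD* is not transcribed.
So PexD is not produced.
ppGpp is present, so OrvH is active.
With repressor OrvH bound, *bexB* is not transcribed.
So BexB is not produced.
Required activator PexD is absent, so *temJ* is not transcribed.
So TemJ is not produced.
With repressor MibA bound, *kepH* is not transcribed.

OFF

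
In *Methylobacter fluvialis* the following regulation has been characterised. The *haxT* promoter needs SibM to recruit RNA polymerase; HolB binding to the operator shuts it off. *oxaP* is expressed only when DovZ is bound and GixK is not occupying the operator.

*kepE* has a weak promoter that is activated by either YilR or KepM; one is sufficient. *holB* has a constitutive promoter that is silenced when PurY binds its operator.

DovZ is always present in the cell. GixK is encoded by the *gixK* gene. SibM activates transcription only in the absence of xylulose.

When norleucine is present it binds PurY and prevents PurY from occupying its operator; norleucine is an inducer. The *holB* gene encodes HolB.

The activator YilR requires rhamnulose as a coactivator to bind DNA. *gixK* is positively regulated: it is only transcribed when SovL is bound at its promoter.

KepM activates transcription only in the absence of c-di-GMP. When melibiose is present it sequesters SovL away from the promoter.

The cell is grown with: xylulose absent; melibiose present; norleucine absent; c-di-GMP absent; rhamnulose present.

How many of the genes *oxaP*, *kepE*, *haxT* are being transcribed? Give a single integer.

3

DovZ is produced constitutively and is active.
Melibiose is present, so SovL is inactive.
Required activator SovL is absent, so *gixK* is not transcribed.
So GixK is not produced.
No repressor is bound and DovZ is active, so *oxaP* is transcribed.
→ *oxaP* is ON.
Rhamnulose is present, so YilR is active.
c-di-GMP is absent, so KepM is active.
Activator YilR is present, so *kepE* is transcribed.
→ *kepE* is ON.
Norleucine is absent, so PurY is active.
With repressor PurY bound, *holB* is not transcribed.
So HolB is not produced.
Xylulose is absent, so SibM is active.
No repressor is bound and SibM is active, so *haxT* is transcribed.
→ *haxT* is ON.
3 of the 3 genes are transcribed.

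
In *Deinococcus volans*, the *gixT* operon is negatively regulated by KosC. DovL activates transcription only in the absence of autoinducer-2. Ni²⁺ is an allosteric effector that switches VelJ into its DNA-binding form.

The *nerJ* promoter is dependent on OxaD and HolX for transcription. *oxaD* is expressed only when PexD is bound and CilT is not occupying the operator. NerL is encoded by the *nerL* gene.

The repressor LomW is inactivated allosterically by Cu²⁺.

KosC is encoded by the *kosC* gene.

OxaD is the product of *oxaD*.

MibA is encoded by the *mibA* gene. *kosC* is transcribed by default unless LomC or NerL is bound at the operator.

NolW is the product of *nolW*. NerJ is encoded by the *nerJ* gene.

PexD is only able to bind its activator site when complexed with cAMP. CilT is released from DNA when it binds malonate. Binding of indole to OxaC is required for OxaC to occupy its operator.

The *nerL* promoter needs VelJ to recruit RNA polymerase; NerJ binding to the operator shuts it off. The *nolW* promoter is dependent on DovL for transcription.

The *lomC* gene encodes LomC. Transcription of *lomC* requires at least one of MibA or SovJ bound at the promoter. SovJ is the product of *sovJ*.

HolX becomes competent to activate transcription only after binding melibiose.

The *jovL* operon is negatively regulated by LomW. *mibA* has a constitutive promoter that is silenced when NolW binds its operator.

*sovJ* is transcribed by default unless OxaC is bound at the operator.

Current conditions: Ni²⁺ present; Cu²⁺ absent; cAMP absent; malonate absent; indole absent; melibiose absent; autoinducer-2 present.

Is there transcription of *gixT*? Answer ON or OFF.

Autoinducer-2 is present, so DovL is inactive.
Required activator DovL is absent, so *nolW* is not transcribed.
So NolW is not produced.
With no repressor bound, *mibA* is transcribed.
So MibA is produced and active.
Indole is absent, so OxaC is inactive.
With no repressor bound, *sovJ* is transcribed.
So SovJ is produced and active.
Activator MibA is present, so *lomC* is transcribed.
So LomC is produced and active.
Malonate is absent, so CilT is active.
cAMP is absent, so PexD is inactive.
With repressor CilT bound, *oxaD* is not transcribed.
So OxaD is not produced.
Melibiose is absent, so HolX is inactive.
Required activator OxaD is absent, so *nerJ* is not transcribed.
So NerJ is not produced.
Ni²⁺ is present, so VelJ is active.
No repressor is bound and VelJ is active, so *nerL* is transcribed.
So NerL is produced and active.
With repressor LomC bound, *kosC* is not transcribed.
So KosC is not produced.
With no repressor bound, *gixT* is transcribed.

ON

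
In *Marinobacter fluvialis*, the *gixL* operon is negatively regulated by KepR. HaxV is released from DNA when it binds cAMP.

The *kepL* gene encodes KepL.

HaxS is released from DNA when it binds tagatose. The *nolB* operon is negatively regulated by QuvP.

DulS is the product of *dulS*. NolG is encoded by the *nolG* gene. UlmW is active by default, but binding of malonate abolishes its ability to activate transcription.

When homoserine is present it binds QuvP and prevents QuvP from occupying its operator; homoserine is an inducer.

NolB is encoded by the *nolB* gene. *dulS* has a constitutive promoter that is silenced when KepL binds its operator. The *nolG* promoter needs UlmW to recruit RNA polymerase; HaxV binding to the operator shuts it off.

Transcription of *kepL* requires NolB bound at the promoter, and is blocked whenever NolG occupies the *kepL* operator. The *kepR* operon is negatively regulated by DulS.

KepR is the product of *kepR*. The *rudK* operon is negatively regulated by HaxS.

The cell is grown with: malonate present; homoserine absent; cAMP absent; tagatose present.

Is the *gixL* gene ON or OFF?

Homoserine is absent, so QuvP is active.
With repressor QuvP bound, *nolB* is not transcribed.
So NolB is not produced.
Malonate is present, so UlmW is inactive.
cAMP is absent, so HaxV is active.
With repressor HaxV bound, *nolG* is not transcribed.
So NolG is not produced.
Required activator NolB is absent, so *kepL* is not transcribed.
So KepL is not produced.
With no repressor bound, *dulS* is transcribed.
So DulS is produced and active.
With repressor DulS bound, *kepR* is not transcribed.
So KepR is not produced.
With no repressor bound, *gixL* is transcribed.

ON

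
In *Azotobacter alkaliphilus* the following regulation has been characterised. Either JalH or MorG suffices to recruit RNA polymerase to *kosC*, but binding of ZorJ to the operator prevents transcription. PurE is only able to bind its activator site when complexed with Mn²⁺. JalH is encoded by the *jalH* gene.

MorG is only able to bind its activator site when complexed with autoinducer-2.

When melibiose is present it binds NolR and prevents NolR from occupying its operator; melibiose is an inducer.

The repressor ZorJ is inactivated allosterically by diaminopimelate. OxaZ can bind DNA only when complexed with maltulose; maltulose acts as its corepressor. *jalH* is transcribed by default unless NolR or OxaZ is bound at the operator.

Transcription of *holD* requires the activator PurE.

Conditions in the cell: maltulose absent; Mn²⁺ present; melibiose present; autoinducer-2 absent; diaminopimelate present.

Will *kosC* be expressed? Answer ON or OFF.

ON

Melibiose is present, so NolR is inactive.
Maltulose is absent, so OxaZ is inactive.
With no repressor bound, *jalH* is transcribed.
So JalH is produced and active.
Autoinducer-2 is absent, so MorG is inactive.
Diaminopimelate is present, so ZorJ is inactive.
Activator JalH is present, so *kosC* is transcribed.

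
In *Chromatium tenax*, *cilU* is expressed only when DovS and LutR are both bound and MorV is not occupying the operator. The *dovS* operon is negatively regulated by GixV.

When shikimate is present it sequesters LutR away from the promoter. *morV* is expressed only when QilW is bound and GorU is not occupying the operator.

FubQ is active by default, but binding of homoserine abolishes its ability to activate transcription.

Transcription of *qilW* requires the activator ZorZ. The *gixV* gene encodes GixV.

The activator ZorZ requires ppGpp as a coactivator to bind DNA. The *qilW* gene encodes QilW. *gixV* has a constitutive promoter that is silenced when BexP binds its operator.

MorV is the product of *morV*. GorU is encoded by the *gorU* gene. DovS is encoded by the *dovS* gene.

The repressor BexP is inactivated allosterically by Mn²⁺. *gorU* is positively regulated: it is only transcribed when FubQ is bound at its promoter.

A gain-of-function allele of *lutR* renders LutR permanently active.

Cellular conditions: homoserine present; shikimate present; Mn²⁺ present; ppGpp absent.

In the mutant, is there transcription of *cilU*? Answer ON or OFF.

OFF

ppGpp is absent, so ZorZ is inactive.
Required activator ZorZ is absent, so *qilW* is not transcribed.
So QilW is not produced.
Homoserine is present, so FubQ is inactive.
Required activator FubQ is absent, so *gorU* is not transcribed.
So GorU is not produced.
Required activator QilW is absent, so *morV* is not transcribed.
So MorV is not produced.
Mn²⁺ is present, so BexP is inactive.
With no repressor bound, *gixV* is transcribed.
So GixV is produced and active.
With repressor GixV bound, *dovS* is not transcribed.
So DovS is not produced.
LutR is constitutively active in this strain.
Required activator DovS is absent, so *cilU* is not transcribed.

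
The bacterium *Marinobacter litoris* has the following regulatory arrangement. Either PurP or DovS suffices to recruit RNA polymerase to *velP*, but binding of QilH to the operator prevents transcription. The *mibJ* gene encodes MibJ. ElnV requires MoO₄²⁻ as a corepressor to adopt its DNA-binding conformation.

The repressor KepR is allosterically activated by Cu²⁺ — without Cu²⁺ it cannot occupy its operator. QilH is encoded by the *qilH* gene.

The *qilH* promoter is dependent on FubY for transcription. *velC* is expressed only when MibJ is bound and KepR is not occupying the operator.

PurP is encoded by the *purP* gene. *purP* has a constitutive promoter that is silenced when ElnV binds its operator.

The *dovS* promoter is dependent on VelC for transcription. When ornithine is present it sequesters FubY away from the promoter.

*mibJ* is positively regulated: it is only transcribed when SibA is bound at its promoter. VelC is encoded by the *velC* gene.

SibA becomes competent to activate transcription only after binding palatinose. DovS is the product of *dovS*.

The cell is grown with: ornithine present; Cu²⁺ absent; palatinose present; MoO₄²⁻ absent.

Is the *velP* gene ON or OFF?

Ornithine is present, so FubY is inactive.
Required activator FubY is absent, so *qilH* is not transcribed.
So QilH is not produced.
MoO₄²⁻ is absent, so ElnV is inactive.
With no repressor bound, *purP* is transcribed.
So PurP is produced and active.
Palatinose is present, so SibA is active.
No repressor is bound and SibA is active, so *mibJ* is transcribed.
So MibJ is produced and active.
Cu²⁺ is absent, so KepR is inactive.
No repressor is bound and MibJ is active, so *velC* is transcribed.
So VelC is produced and active.
No repressor is bound and VelC is active, so *dovS* is transcribed.
So DovS is produced and active.
Activator PurP is present, so *velP* is transcribed.

ON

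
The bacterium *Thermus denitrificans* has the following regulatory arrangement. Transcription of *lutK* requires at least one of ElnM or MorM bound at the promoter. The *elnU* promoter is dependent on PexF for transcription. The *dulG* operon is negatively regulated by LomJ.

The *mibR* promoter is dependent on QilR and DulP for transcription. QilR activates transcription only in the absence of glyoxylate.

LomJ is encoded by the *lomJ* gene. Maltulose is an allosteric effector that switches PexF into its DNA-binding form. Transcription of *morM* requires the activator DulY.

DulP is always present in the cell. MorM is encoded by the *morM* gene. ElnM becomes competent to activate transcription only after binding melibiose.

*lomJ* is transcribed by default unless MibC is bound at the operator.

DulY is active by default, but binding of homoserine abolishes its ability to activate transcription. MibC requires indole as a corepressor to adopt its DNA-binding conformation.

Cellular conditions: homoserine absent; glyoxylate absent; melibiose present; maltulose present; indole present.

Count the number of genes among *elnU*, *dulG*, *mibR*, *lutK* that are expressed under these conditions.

Maltulose is present, so PexF is active.
No repressor is bound and PexF is active, so *elnU* is transcribed.
→ *elnU* is ON.
Indole is present, so MibC is active.
With repressor MibC bound, *lomJ* is not transcribed.
So LomJ is not produced.
With no repressor bound, *dulG* is transcribed.
→ *dulG* is ON.
Glyoxylate is absent, so QilR is active.
DulP is produced constitutively and is active.
No repressor is bound and QilR and DulP are active, so *mibR* is transcribed.
→ *mibR* is ON.
Melibiose is present, so ElnM is active.
Homoserine is absent, so DulY is active.
No repressor is bound and DulY is active, so *morM* is transcribed.
So MorM is produced and active.
Activator ElnM is present, so *lutK* is transcribed.
→ *lutK* is ON.
4 of the 4 genes are transcribed.

4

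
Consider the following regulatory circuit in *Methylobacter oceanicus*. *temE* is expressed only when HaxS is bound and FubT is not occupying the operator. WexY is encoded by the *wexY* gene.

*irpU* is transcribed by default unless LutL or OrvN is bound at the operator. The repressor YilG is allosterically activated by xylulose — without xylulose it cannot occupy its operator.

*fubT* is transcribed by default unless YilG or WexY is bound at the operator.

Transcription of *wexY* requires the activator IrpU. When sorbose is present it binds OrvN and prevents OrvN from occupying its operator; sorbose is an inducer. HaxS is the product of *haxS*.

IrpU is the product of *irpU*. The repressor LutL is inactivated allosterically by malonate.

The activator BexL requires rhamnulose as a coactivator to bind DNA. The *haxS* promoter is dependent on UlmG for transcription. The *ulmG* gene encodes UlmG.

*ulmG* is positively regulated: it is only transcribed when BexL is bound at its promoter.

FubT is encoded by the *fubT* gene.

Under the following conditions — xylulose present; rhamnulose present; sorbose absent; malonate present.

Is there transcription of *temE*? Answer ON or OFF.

ON

Xylulose is present, so YilG is active.
Malonate is present, so LutL is inactive.
Sorbose is absent, so OrvN is active.
With repressor OrvN bound, *irpU* is not transcribed.
So IrpU is not produced.
Required activator IrpU is absent, so *wexY* is not transcribed.
So WexY is not produced.
With repressor YilG bound, *fubT* is not transcribed.
So FubT is not produced.
Rhamnulose is present, so BexL is active.
No repressor is bound and BexL is active, so *ulmG* is transcribed.
So UlmG is produced and active.
No repressor is bound and UlmG is active, so *haxS* is transcribed.
So HaxS is produced and active.
No repressor is bound and HaxS is active, so *temE* is transcribed.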